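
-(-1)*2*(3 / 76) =3 / 38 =0.08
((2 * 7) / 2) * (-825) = -5775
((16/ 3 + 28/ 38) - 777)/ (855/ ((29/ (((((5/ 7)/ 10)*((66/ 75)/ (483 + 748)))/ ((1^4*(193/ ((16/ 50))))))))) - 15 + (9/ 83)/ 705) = 1033444280800050875/ 20107540515241764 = 51.40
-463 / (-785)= 463 / 785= 0.59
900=900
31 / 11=2.82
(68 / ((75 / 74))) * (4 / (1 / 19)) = 382432 / 75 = 5099.09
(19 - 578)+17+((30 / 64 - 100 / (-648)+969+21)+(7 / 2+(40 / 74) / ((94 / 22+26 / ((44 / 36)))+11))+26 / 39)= 2909526289 / 6425568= 452.80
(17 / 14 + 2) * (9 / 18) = 45 / 28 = 1.61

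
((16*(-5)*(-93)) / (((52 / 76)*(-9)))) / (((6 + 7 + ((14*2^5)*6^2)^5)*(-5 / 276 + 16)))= -4335040 / 62572424637892426910621683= -0.00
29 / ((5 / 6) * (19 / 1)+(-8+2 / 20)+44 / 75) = 725 / 213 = 3.40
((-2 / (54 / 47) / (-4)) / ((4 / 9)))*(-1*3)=-47 / 16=-2.94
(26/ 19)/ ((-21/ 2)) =-52/ 399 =-0.13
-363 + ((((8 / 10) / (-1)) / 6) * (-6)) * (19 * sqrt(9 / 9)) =-1739 / 5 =-347.80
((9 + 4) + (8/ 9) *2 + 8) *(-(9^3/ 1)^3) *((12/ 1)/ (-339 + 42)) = 3922034580/ 11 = 356548598.18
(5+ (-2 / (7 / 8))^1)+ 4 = 47 / 7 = 6.71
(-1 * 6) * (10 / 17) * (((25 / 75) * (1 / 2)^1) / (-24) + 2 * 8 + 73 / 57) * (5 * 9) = -3544575 / 1292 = -2743.48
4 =4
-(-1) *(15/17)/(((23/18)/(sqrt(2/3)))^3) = 19440 *sqrt(6)/206839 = 0.23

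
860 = 860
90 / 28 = 45 / 14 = 3.21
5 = 5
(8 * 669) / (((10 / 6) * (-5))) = -16056 / 25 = -642.24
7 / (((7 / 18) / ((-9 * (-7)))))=1134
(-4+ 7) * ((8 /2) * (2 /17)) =1.41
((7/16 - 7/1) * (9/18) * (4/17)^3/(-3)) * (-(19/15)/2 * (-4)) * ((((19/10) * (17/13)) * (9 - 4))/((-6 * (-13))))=2527/439569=0.01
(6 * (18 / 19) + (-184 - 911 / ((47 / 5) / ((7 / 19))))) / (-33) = 3353 / 517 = 6.49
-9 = -9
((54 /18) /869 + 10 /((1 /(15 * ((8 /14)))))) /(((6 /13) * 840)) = 0.22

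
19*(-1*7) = -133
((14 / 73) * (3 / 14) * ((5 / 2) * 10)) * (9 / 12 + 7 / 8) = 1.67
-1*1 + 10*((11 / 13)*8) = 867 / 13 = 66.69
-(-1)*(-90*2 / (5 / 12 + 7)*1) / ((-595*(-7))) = -432 / 74137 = -0.01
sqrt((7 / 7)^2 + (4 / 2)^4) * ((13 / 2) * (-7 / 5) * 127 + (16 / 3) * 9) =-11077 * sqrt(17) / 10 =-4567.16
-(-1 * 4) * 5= 20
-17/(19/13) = -221/19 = -11.63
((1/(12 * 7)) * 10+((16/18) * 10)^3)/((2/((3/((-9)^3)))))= -7169215/4960116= -1.45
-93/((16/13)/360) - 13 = -54431/2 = -27215.50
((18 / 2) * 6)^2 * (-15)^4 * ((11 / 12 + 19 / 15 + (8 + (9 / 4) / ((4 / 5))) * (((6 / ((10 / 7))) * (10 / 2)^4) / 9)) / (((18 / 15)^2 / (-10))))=-25881743953125 / 8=-3235217994140.62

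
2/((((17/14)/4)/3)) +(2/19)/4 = 12785/646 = 19.79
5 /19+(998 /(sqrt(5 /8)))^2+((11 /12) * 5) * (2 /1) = 908361023 /570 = 1593615.83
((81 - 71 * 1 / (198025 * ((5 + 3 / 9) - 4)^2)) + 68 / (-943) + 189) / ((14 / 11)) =8871392972453 / 41829216800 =212.09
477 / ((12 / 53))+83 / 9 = 76175 / 36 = 2115.97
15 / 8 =1.88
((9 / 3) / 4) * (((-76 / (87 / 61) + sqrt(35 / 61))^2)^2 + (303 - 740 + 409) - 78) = 1720893159181744015 / 284233600908 - 99659344996 * sqrt(2135) / 13389561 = 5710588.28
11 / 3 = 3.67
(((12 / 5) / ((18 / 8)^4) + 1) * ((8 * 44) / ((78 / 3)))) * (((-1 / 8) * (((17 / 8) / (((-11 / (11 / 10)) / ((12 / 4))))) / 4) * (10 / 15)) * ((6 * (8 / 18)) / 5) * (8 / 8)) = 2236333 / 21323250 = 0.10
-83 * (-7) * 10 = 5810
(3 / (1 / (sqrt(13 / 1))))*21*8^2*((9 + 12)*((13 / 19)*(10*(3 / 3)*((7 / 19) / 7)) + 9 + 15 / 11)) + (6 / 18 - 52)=-155 / 3 + 3605672448*sqrt(13) / 3971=3273792.93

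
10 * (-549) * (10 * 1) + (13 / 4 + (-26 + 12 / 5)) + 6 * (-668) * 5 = -1499207 / 20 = -74960.35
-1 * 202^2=-40804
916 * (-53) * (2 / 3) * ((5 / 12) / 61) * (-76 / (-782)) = -4612060 / 214659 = -21.49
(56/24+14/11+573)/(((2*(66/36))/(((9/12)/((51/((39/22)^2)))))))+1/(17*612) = 553515191/76162482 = 7.27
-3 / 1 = -3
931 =931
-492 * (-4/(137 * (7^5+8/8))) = 246/287837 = 0.00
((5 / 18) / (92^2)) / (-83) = -5 / 12645216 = -0.00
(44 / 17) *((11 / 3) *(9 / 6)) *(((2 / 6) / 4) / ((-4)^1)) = -121 / 408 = -0.30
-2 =-2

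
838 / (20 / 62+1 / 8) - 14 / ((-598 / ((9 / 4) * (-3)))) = 248536525 / 132756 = 1872.13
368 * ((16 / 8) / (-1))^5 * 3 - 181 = -35509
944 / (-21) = -944 / 21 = -44.95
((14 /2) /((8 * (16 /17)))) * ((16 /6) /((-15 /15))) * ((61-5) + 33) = -10591 /48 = -220.65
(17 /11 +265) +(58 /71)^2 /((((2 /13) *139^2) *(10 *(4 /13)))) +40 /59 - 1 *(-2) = 340356419299441 /1264215149780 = 269.22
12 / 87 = 4 / 29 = 0.14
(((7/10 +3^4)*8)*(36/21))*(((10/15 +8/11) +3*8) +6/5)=57359936/1925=29797.37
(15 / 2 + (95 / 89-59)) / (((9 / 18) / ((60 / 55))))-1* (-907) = 780229 / 979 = 796.97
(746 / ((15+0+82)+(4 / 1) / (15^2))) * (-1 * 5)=-839250 / 21829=-38.45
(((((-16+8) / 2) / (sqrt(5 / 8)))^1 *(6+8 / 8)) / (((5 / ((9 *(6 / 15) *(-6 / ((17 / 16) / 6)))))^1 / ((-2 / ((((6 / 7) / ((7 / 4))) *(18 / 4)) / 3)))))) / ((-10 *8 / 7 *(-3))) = -68.60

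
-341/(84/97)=-33077/84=-393.77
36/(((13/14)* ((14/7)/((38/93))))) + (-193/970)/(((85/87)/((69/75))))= 6423874221/830683750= 7.73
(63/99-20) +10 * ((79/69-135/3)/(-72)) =-181331/13662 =-13.27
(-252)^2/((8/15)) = 119070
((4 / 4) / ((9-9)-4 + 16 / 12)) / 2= -3 / 16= -0.19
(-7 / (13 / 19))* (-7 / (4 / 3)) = 2793 / 52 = 53.71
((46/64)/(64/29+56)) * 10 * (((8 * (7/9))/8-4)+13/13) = -16675/60768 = -0.27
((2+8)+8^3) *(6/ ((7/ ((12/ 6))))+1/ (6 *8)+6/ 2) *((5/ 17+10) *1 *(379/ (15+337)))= 1311501075/ 47872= 27396.00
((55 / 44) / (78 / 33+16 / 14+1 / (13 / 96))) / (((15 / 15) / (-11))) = -55055 / 43608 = -1.26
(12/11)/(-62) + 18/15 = 2016/1705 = 1.18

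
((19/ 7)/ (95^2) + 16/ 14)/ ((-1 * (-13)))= 543/ 6175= 0.09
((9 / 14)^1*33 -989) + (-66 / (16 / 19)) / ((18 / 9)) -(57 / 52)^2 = -4770683 / 4732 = -1008.17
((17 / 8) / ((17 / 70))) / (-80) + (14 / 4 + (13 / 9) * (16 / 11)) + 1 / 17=597851 / 107712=5.55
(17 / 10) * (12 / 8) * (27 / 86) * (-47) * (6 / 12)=-64719 / 3440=-18.81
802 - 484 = 318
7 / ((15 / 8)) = 56 / 15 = 3.73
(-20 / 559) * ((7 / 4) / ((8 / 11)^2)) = -4235 / 35776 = -0.12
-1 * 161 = -161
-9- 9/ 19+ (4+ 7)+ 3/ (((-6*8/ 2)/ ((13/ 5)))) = 913/ 760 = 1.20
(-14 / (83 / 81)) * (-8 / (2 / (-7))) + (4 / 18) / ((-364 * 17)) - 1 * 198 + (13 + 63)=-1166134871 / 2311218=-504.55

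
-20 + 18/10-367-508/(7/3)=-21102/35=-602.91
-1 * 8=-8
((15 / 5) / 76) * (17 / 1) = 51 / 76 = 0.67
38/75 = 0.51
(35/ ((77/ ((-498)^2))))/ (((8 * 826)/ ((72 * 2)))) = 11160180/ 4543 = 2456.57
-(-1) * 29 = 29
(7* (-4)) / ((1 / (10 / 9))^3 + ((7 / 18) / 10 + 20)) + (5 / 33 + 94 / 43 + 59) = 15910771618 / 265226709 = 59.99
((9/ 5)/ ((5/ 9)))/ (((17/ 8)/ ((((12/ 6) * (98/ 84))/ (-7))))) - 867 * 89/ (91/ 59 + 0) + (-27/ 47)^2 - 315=-50343.94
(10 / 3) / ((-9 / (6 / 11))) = -20 / 99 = -0.20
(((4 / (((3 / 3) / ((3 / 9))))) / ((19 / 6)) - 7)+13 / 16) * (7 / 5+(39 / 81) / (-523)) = -86582423 / 10731960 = -8.07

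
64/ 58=32/ 29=1.10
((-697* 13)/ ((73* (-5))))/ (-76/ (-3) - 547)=-27183/ 571225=-0.05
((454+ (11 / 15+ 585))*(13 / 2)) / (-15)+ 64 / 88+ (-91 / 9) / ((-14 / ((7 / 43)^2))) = -4116859997 / 9152550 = -449.80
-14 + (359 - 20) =325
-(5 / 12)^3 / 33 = -125 / 57024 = -0.00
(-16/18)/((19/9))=-8/19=-0.42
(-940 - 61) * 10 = -10010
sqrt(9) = 3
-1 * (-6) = 6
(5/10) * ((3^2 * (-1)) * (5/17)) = -45/34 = -1.32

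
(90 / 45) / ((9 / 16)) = 32 / 9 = 3.56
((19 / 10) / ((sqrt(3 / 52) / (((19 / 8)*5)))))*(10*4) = 1805*sqrt(39) / 3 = 3757.41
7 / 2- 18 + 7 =-15 / 2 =-7.50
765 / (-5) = -153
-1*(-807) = 807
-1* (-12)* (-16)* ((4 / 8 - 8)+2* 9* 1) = -2016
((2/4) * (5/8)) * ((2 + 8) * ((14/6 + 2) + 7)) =425/12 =35.42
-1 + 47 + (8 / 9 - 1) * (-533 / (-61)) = 24721 / 549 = 45.03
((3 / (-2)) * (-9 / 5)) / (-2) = -27 / 20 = -1.35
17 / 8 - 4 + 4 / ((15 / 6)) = -11 / 40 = -0.28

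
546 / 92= 5.93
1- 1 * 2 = -1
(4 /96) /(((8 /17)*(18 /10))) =85 /1728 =0.05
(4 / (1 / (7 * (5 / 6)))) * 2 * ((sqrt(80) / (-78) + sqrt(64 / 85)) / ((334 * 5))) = -28 * sqrt(5) / 19539 + 112 * sqrt(85) / 42585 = 0.02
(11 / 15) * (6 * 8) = 176 / 5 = 35.20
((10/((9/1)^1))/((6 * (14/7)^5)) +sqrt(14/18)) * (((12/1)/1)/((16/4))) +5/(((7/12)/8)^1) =sqrt(7) +138275/2016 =71.23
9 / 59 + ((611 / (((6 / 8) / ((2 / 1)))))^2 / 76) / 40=44059573 / 50445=873.42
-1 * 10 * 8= -80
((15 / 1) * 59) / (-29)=-885 / 29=-30.52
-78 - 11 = -89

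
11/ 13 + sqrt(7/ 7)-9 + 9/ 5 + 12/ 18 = -914/ 195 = -4.69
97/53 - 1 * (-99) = 100.83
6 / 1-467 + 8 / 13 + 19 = -5738 / 13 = -441.38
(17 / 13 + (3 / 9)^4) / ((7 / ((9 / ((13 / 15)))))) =6950 / 3549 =1.96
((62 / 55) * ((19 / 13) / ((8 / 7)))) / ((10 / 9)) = 37107 / 28600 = 1.30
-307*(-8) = 2456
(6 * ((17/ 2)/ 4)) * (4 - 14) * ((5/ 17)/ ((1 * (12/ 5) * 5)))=-3.12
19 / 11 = 1.73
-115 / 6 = -19.17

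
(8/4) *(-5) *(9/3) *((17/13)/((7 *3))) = -170/91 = -1.87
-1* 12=-12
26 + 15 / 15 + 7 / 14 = 55 / 2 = 27.50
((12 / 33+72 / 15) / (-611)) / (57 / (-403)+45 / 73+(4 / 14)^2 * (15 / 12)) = -0.01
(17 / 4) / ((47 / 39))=663 / 188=3.53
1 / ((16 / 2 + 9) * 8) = 0.01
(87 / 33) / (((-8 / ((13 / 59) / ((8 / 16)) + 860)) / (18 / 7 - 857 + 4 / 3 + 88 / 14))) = 4363396927 / 18172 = 240116.49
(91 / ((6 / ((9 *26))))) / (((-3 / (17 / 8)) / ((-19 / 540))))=382109 / 4320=88.45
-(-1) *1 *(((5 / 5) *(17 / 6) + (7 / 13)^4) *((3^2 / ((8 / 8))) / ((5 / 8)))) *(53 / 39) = 105987916 / 1856465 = 57.09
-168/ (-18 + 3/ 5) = 280/ 29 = 9.66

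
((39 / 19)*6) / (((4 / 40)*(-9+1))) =-585 / 38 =-15.39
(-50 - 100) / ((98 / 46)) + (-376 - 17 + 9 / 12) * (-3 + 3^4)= -3005259 / 98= -30665.91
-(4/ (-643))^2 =-16/ 413449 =-0.00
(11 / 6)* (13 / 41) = 143 / 246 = 0.58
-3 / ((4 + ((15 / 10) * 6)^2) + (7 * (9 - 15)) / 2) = -0.05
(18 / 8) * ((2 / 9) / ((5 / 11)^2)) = 121 / 50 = 2.42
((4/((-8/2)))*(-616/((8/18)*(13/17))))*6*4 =565488/13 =43499.08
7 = 7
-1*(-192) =192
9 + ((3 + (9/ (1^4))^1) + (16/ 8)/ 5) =107/ 5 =21.40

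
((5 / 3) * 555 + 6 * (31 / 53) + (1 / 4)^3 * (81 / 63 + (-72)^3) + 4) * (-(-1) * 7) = -116333027 / 3392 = -34296.29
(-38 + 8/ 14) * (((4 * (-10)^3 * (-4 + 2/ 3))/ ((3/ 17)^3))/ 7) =-51488240000/ 3969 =-12972597.63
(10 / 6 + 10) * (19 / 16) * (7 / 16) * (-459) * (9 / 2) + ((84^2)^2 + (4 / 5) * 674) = 127424398837 / 2560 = 49775155.80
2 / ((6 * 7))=1 / 21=0.05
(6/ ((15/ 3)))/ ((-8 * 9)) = -1/ 60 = -0.02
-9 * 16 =-144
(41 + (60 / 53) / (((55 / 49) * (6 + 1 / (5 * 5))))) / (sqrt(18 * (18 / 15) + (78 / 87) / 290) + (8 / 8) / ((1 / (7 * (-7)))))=-746718000385 / 880802209012- 105097537 * sqrt(454205) / 880802209012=-0.93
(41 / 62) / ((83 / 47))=1927 / 5146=0.37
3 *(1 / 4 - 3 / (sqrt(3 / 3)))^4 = 43923 / 256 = 171.57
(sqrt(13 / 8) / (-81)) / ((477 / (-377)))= 377* sqrt(26) / 154548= 0.01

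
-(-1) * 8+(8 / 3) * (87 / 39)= 544 / 39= 13.95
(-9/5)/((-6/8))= 12/5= 2.40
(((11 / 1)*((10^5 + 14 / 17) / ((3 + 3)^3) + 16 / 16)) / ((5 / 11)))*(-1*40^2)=-8245840240 / 459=-17964793.55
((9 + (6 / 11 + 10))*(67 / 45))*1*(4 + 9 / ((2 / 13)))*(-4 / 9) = -720250 / 891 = -808.36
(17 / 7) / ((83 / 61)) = 1037 / 581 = 1.78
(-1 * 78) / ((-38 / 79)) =3081 / 19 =162.16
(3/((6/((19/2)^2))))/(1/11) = 3971/8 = 496.38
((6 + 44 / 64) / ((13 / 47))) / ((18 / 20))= 25145 / 936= 26.86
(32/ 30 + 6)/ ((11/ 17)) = 1802/ 165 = 10.92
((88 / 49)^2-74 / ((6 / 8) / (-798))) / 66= 94526440 / 79233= 1193.02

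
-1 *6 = -6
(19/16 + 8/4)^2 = 2601/256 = 10.16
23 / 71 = 0.32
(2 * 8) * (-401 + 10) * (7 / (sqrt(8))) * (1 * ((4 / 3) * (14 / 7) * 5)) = -437920 * sqrt(2) / 3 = -206437.47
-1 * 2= -2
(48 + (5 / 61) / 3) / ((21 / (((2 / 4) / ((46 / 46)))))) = 8789 / 7686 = 1.14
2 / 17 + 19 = 325 / 17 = 19.12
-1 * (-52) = 52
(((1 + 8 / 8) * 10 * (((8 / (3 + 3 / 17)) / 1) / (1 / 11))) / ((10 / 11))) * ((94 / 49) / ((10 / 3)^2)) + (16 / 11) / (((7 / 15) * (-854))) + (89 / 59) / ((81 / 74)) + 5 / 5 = 422689301423 / 3928218525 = 107.60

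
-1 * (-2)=2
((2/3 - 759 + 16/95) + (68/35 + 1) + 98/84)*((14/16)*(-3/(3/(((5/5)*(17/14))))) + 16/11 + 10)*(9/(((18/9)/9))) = -317365.20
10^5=100000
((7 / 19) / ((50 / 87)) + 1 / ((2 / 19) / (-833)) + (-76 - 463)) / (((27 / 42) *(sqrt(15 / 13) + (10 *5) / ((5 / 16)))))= -7793740864 / 94843725 + 18734954 *sqrt(195) / 474218625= -81.62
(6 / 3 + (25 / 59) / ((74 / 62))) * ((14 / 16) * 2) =35987 / 8732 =4.12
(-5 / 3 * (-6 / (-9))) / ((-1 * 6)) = 5 / 27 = 0.19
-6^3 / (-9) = 24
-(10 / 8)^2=-25 / 16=-1.56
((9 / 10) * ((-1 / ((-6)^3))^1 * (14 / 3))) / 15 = 7 / 5400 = 0.00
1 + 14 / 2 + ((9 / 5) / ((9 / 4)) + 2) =54 / 5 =10.80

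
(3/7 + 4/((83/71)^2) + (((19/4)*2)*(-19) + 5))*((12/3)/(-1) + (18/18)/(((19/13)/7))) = -249039645/1832474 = -135.90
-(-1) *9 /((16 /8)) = 9 /2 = 4.50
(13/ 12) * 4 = 13/ 3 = 4.33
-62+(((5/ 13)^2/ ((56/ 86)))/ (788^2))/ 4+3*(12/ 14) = -698477550541/ 11753228032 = -59.43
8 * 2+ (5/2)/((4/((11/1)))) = 183/8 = 22.88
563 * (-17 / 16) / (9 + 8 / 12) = -28713 / 464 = -61.88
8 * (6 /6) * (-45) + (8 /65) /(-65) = -360.00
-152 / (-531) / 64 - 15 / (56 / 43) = -171181 / 14868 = -11.51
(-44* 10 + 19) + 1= -420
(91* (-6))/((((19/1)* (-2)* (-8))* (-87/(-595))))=-54145/4408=-12.28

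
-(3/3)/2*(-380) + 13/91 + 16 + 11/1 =1520/7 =217.14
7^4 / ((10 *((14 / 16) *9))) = 1372 / 45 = 30.49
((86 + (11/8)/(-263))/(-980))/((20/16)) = -180933/2577400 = -0.07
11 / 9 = 1.22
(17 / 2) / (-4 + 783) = 17 / 1558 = 0.01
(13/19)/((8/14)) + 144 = 11035/76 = 145.20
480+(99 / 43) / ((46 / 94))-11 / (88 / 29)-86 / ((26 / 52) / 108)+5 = -18089.92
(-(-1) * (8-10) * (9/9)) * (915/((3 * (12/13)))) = -660.83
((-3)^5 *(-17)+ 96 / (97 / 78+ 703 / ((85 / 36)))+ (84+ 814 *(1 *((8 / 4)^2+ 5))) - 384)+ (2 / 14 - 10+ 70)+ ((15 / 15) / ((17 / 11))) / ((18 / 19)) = 47632478534987 / 4246020198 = 11218.15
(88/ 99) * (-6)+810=2414/ 3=804.67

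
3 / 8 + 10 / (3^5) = 809 / 1944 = 0.42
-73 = -73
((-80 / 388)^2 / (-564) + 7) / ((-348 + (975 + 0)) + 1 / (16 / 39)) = 148585328 / 13360883499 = 0.01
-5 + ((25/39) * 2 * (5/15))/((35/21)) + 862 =33433/39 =857.26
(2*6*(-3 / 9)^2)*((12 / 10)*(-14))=-112 / 5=-22.40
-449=-449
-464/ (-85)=464/ 85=5.46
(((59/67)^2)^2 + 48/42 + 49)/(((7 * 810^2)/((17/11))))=60841852483/3563100056542950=0.00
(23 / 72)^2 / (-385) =-529 / 1995840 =-0.00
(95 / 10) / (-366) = -0.03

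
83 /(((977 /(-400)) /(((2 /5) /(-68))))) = 3320 /16609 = 0.20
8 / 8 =1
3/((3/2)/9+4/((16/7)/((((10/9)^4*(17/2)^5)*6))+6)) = 111813843726/31059377707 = 3.60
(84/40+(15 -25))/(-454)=79/4540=0.02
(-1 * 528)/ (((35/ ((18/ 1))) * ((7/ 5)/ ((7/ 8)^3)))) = -2079/ 16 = -129.94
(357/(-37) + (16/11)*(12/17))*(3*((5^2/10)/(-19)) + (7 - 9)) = 5428605/262922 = 20.65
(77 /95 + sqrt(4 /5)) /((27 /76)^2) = 23408 /3645 + 11552 * sqrt(5) /3645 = 13.51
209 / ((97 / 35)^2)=256025 / 9409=27.21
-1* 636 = -636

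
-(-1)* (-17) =-17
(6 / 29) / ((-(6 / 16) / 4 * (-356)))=0.01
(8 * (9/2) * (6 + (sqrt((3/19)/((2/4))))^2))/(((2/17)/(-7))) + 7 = -256907/19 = -13521.42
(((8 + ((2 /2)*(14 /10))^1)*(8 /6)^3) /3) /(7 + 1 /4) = 12032 /11745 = 1.02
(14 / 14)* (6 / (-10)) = -0.60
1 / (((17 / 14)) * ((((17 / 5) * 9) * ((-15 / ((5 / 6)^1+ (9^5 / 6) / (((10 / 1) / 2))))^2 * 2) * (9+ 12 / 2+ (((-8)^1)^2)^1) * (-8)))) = -6107040583 / 16643799000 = -0.37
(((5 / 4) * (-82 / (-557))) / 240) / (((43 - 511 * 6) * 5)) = -41 / 808229280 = -0.00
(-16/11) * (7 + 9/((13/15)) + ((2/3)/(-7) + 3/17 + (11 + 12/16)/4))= -1515071/51051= -29.68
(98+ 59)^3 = 3869893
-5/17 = -0.29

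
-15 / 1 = -15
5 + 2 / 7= 37 / 7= 5.29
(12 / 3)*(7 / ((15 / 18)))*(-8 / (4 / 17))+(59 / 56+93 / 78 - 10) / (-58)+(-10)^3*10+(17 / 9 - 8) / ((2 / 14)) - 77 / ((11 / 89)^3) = -11948032389247 / 229909680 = -51968.37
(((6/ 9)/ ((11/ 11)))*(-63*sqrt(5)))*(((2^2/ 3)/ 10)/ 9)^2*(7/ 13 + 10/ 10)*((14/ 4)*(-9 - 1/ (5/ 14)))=46256*sqrt(5)/ 78975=1.31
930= 930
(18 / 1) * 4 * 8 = 576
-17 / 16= -1.06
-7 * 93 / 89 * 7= -4557 / 89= -51.20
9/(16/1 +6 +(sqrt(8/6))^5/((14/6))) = 0.39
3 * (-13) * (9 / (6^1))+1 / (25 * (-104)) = -152101 / 2600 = -58.50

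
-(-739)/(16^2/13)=9607/256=37.53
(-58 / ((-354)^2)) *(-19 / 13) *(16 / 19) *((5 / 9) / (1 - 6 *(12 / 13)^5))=-33130760 / 316275371739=-0.00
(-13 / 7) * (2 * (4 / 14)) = -52 / 49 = -1.06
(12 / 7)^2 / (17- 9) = 18 / 49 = 0.37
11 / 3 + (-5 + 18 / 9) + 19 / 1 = 59 / 3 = 19.67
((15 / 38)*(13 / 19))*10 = 975 / 361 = 2.70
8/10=0.80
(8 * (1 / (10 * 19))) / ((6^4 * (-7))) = -1 / 215460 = -0.00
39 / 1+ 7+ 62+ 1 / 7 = 757 / 7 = 108.14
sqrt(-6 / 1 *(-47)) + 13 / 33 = 13 / 33 + sqrt(282) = 17.19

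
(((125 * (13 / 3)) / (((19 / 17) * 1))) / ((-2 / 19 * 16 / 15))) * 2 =-138125 / 16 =-8632.81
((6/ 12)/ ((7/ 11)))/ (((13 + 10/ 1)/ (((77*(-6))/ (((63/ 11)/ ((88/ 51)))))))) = -117128/ 24633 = -4.75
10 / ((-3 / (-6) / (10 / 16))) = 25 / 2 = 12.50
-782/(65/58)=-45356/65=-697.78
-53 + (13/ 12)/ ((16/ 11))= -10033/ 192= -52.26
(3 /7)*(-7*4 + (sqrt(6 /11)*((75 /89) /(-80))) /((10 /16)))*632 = -7584 - 2844*sqrt(66) /6853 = -7587.37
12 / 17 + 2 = 2.71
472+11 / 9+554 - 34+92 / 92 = 8948 / 9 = 994.22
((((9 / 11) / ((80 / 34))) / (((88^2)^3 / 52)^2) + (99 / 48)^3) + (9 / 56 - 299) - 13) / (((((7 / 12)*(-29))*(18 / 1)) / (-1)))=-4194094335223251497396409427 / 4213944795810869706405969920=-1.00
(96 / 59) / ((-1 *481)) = -96 / 28379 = -0.00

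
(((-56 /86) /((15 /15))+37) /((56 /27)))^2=1780924401 /5798464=307.14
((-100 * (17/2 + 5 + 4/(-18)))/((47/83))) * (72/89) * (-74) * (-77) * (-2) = 90424980800/4183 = 21617255.75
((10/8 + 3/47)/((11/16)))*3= 2964/517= 5.73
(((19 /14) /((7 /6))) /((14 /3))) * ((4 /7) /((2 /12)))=2052 /2401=0.85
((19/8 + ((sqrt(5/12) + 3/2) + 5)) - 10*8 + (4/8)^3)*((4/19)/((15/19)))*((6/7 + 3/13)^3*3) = -275564916/3767855 + 646866*sqrt(15)/3767855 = -72.47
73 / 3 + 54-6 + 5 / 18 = 1307 / 18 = 72.61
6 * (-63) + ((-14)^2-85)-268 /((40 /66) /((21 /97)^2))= -13536066 /47045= -287.73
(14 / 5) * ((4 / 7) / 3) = 8 / 15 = 0.53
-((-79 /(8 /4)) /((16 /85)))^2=-45091225 /1024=-44034.40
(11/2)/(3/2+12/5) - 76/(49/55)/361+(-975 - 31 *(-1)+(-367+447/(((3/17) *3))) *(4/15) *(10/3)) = -169445671/326781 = -518.53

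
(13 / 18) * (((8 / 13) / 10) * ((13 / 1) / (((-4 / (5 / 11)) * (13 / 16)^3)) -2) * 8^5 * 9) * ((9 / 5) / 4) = -1303216128 / 46475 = -28041.23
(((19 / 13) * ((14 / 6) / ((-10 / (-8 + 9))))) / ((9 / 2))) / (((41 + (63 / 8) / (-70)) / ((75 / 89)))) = -53200 / 34060923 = -0.00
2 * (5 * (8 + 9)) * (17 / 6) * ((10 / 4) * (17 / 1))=20470.83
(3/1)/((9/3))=1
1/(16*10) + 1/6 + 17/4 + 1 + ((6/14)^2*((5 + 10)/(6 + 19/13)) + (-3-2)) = 1807259/2281440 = 0.79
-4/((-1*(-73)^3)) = -4/389017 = -0.00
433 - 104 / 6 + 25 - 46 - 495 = -301 / 3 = -100.33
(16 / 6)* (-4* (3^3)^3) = -209952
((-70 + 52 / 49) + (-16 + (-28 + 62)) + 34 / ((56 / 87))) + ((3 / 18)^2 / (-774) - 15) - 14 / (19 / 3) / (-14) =-336187057 / 25941384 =-12.96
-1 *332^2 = -110224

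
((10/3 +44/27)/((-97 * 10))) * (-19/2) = 1273/26190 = 0.05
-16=-16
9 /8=1.12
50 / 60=5 / 6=0.83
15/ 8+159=1287/ 8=160.88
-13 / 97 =-0.13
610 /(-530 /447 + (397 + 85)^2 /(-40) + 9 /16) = -0.11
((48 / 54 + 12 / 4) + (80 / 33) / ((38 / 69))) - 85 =-76.71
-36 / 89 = -0.40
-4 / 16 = -1 / 4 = -0.25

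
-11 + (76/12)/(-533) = -17608/1599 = -11.01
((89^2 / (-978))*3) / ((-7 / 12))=47526 / 1141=41.65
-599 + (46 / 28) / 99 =-830191 / 1386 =-598.98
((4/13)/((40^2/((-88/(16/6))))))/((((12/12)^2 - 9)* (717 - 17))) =33/29120000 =0.00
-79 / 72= -1.10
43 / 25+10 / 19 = 2.25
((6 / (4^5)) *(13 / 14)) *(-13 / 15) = -169 / 35840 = -0.00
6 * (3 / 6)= 3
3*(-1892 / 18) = -946 / 3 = -315.33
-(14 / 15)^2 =-196 / 225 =-0.87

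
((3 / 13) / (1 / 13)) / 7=3 / 7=0.43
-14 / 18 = -7 / 9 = -0.78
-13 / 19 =-0.68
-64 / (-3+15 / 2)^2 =-256 / 81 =-3.16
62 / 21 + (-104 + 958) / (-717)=8840 / 5019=1.76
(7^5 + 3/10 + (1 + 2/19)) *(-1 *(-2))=3193597/95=33616.81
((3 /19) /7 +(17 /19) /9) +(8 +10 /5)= 12116 /1197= 10.12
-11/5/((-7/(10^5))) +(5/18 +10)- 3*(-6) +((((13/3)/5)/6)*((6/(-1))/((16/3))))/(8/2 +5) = 158542429/5040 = 31456.83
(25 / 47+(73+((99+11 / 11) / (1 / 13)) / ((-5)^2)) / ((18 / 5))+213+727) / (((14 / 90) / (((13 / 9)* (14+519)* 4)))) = 57168753850 / 2961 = 19307245.47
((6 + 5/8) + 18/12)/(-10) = -13/16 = -0.81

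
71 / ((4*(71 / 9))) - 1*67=-259 / 4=-64.75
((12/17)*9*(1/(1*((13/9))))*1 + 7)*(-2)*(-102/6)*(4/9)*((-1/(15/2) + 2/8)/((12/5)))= 17633/2106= 8.37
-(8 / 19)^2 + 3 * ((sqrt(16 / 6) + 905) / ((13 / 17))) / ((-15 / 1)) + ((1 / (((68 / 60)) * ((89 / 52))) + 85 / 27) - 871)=-211691448587 / 191713743 - 34 * sqrt(6) / 195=-1104.63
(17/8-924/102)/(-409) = 943/55624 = 0.02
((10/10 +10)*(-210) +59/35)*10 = -161582/7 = -23083.14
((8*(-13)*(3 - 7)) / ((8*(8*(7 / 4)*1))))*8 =208 / 7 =29.71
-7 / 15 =-0.47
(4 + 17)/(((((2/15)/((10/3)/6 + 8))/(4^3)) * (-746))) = -115.60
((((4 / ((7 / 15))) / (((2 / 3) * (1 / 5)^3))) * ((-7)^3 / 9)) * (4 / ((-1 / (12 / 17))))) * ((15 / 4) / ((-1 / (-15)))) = 165375000 / 17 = 9727941.18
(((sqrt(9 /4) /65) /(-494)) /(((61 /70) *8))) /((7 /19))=-3 /164944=-0.00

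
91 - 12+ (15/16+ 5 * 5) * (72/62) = 13531/124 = 109.12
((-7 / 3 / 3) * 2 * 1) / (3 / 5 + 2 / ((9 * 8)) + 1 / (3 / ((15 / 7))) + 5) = -1960 / 7991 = -0.25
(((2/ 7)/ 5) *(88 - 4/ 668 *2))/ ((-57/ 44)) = -431024/ 111055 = -3.88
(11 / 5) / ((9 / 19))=209 / 45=4.64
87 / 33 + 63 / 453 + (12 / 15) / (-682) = 714248 / 257455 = 2.77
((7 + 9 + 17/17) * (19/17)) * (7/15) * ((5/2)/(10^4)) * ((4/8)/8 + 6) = 12901/960000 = 0.01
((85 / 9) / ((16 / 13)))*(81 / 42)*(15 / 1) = 49725 / 224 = 221.99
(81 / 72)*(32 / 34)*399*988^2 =7010666208 / 17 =412392129.88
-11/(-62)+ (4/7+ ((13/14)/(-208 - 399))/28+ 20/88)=79196927/81138904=0.98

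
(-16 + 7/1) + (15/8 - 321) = -2625/8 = -328.12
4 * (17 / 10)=34 / 5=6.80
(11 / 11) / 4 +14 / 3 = 59 / 12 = 4.92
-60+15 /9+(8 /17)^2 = -50383 /867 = -58.11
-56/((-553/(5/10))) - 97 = -7659/79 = -96.95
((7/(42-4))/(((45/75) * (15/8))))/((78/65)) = 70/513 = 0.14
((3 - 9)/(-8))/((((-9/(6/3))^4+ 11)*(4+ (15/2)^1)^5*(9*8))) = 16/130084928373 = 0.00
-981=-981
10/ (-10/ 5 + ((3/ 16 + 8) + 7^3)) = 160/ 5587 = 0.03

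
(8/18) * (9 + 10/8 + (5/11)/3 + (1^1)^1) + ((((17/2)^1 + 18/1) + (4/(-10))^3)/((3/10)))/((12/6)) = 729541/14850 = 49.13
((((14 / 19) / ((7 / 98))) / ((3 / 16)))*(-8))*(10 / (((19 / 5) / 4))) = -5017600 / 1083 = -4633.06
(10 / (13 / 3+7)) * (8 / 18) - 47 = -46.61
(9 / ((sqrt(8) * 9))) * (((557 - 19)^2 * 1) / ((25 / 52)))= 3762772 * sqrt(2) / 25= 212854.53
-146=-146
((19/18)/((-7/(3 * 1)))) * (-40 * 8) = 144.76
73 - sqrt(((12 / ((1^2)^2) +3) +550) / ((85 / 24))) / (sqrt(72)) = 73 - sqrt(5763) / 51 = 71.51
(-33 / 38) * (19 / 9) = -11 / 6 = -1.83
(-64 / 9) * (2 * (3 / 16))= -8 / 3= -2.67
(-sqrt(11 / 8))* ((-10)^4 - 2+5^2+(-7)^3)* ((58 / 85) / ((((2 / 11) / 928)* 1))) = -143279488* sqrt(22) / 17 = -39531786.39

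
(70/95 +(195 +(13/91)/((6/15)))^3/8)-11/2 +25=388718332669/417088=931981.58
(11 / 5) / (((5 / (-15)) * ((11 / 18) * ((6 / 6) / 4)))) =-216 / 5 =-43.20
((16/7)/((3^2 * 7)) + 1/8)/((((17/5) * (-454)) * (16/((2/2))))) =-2845/435665664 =-0.00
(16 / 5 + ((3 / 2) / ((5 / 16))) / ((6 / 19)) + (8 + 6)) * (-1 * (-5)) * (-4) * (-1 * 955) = 618840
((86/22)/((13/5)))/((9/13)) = 215/99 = 2.17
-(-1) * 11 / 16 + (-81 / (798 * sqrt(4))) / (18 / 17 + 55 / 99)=344837 / 525616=0.66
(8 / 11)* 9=6.55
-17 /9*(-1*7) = 119 /9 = 13.22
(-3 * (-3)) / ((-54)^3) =-0.00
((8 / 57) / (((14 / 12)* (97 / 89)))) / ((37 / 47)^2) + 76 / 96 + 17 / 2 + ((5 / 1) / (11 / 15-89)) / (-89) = 118256443508339 / 12486941166504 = 9.47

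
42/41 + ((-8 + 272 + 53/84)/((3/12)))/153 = 1046335/131733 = 7.94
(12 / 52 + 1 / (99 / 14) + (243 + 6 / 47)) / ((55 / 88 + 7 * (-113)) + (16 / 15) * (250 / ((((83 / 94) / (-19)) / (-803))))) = 9780097168 / 185036592453999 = 0.00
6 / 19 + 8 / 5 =182 / 95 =1.92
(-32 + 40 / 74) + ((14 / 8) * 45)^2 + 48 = 3681117 / 592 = 6218.10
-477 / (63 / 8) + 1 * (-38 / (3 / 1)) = -1538 / 21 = -73.24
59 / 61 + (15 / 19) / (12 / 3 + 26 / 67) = 130293 / 113582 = 1.15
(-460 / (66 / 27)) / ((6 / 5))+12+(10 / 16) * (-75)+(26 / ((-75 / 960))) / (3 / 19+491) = -197472437 / 1026520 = -192.37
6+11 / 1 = 17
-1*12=-12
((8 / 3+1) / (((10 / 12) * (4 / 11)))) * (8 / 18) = 242 / 45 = 5.38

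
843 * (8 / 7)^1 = 6744 / 7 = 963.43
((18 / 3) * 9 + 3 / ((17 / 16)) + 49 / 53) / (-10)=-5.77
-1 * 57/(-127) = 57/127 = 0.45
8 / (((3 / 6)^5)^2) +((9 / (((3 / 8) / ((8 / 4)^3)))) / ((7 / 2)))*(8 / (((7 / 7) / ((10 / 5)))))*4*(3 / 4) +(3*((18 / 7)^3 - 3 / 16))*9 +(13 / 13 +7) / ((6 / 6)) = 61943929 / 5488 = 11287.16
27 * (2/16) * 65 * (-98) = -21498.75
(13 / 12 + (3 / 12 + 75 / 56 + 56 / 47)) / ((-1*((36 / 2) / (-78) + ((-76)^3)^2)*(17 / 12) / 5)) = -396643 / 5604407642726242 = -0.00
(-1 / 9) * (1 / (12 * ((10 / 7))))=-7 / 1080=-0.01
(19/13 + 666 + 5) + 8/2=8794/13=676.46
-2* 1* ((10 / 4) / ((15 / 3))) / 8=-1 / 8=-0.12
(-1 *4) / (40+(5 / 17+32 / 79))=-5372 / 54659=-0.10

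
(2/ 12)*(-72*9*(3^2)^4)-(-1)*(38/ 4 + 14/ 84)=-2125735/ 3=-708578.33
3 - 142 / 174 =190 / 87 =2.18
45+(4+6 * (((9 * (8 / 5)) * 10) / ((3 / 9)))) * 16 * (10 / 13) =415945 / 13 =31995.77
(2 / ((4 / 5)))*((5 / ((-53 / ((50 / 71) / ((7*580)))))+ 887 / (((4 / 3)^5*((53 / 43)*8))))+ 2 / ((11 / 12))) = 8098018914605 / 137671131136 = 58.82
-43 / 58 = -0.74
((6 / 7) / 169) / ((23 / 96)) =0.02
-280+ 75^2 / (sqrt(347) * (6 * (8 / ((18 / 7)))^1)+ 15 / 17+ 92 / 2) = -87141688085 / 308770607+ 273105000 * sqrt(347) / 308770607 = -265.75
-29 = -29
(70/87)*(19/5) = 266/87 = 3.06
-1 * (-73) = 73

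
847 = 847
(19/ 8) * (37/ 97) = 703/ 776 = 0.91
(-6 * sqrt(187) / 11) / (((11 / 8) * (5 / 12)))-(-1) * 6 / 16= 3 / 8-576 * sqrt(187) / 605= -12.64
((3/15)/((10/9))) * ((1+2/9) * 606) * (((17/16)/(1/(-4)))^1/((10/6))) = -169983/500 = -339.97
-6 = -6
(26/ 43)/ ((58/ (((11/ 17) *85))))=715/ 1247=0.57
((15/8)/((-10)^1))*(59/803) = -177/12848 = -0.01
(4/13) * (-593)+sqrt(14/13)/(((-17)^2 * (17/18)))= -2372/13+18 * sqrt(182)/63869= -182.46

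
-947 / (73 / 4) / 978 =-1894 / 35697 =-0.05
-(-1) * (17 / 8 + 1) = 25 / 8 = 3.12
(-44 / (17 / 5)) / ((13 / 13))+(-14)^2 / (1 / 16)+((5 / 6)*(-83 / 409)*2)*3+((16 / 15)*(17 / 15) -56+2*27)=4882966291 / 1564425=3121.25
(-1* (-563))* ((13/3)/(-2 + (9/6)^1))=-14638/3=-4879.33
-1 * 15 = -15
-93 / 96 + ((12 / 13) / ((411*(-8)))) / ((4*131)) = -7232645 / 7465952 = -0.97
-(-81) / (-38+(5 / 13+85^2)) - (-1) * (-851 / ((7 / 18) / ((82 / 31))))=-16766069805 / 2896516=-5788.36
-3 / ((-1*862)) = 3 / 862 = 0.00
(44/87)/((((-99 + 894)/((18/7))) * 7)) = 88/376565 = 0.00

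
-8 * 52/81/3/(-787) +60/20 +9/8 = 6314281/1529928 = 4.13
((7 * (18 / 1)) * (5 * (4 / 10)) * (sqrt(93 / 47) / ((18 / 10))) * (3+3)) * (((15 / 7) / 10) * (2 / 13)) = 360 * sqrt(4371) / 611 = 38.95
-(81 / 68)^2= -6561 / 4624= -1.42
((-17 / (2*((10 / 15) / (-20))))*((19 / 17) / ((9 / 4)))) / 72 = 95 / 54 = 1.76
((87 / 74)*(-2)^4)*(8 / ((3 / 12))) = 22272 / 37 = 601.95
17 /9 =1.89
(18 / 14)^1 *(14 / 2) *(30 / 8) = 135 / 4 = 33.75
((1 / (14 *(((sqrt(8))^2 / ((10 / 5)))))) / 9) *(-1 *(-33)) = 0.07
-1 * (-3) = 3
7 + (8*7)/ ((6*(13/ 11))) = 581/ 39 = 14.90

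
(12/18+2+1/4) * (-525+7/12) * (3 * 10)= -1101275/24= -45886.46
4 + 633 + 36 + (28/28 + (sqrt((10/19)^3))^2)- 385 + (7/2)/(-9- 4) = 51516513/178334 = 288.88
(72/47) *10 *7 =5040/47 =107.23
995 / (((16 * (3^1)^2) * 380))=199 / 10944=0.02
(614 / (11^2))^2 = 376996 / 14641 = 25.75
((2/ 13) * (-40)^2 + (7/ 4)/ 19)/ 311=243291/ 307268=0.79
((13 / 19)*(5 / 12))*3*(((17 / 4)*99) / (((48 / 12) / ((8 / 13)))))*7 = 387.53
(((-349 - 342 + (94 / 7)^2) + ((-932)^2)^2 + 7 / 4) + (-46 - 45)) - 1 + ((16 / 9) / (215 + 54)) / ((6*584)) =78407683786763789281 / 103919004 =754507652775.08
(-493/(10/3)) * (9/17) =-783/10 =-78.30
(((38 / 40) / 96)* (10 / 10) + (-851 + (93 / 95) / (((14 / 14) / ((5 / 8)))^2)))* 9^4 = -67862979603 / 12160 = -5580837.14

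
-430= -430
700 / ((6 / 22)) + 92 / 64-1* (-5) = 2573.10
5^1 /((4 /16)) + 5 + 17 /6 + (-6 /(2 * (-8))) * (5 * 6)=469 /12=39.08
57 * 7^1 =399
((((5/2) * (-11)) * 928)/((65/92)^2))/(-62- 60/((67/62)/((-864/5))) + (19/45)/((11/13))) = -286547298048/53430066391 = -5.36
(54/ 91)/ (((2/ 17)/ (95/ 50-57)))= -252909/ 910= -277.92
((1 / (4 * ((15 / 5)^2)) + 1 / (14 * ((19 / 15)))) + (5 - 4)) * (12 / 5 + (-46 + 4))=-57101 / 1330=-42.93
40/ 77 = 0.52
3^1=3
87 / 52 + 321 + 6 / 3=16883 / 52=324.67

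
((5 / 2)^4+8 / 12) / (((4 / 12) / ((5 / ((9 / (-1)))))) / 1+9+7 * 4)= 1.09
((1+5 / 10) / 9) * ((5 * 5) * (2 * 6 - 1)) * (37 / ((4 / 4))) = 10175 / 6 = 1695.83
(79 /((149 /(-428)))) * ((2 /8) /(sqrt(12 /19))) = -8453 * sqrt(57) /894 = -71.39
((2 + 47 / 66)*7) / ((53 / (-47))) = -58891 / 3498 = -16.84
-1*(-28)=28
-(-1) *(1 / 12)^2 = 1 / 144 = 0.01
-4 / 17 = -0.24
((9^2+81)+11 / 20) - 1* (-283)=8911 / 20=445.55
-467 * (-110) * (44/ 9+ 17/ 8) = 360303.47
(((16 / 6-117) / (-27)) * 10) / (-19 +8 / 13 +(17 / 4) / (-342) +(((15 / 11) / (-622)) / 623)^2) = -30786711500918893520 / 13375259212141944423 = -2.30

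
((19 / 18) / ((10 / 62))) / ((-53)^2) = 589 / 252810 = 0.00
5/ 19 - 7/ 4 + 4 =191/ 76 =2.51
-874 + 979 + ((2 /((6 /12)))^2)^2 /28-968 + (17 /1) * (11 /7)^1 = -827.14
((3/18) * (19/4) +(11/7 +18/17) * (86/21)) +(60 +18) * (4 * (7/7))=2156225/6664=323.56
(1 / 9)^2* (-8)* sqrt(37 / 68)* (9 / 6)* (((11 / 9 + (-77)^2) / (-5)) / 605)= 9704* sqrt(629) / 1136025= 0.21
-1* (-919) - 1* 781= 138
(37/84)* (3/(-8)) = -37/224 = -0.17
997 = 997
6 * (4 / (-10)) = -12 / 5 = -2.40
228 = 228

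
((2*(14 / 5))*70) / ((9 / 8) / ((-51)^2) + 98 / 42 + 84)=2718912 / 598811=4.54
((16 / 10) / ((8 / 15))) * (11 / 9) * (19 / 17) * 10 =2090 / 51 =40.98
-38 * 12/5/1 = -456/5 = -91.20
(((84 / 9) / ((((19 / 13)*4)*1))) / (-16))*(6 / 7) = -0.09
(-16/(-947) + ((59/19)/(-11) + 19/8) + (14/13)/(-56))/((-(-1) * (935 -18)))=43028119/18875520664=0.00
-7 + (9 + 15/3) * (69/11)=889/11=80.82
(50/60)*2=5/3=1.67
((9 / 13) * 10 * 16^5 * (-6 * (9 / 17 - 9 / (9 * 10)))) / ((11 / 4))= -16533946368 / 2431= -6801294.27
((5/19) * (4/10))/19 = 2/361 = 0.01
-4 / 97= -0.04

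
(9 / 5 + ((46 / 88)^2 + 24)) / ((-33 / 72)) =-757167 / 13310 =-56.89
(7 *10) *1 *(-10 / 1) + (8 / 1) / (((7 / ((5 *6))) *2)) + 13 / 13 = -4773 / 7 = -681.86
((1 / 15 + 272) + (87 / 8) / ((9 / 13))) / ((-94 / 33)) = -379863 / 3760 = -101.03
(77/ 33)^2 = 49/ 9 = 5.44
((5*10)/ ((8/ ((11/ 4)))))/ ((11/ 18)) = 225/ 8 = 28.12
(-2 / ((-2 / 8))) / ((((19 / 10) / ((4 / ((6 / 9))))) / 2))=960 / 19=50.53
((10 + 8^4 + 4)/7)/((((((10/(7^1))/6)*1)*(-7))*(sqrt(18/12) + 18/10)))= -73980/203 + 20550*sqrt(6)/203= -116.47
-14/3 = -4.67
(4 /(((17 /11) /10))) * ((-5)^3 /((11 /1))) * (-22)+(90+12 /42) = 780744 /119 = 6560.87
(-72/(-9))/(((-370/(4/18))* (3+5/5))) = -2/1665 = -0.00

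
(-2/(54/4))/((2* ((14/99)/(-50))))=550/21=26.19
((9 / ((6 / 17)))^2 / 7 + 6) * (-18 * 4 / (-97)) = 73.41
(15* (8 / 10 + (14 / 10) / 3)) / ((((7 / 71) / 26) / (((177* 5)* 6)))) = 186242940 / 7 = 26606134.29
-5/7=-0.71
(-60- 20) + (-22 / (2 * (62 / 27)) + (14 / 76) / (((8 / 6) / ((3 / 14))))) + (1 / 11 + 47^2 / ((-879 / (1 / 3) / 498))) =-45728135285 / 91120656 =-501.84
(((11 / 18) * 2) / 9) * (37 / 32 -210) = -73513 / 2592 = -28.36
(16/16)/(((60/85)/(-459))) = -2601/4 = -650.25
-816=-816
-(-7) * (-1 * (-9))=63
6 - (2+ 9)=-5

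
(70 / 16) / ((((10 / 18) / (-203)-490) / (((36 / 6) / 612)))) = -4263 / 48700784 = -0.00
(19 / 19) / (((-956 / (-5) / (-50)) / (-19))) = 2375 / 478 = 4.97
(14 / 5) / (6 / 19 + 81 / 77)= 2.05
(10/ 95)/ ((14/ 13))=13/ 133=0.10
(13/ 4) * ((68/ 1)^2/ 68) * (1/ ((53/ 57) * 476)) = 741/ 1484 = 0.50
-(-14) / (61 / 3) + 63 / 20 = 4683 / 1220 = 3.84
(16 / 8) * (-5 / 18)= -5 / 9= -0.56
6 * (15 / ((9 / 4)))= 40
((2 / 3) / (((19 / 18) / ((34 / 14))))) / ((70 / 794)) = 80988 / 4655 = 17.40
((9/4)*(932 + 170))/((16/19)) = 94221/32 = 2944.41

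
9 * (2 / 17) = 18 / 17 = 1.06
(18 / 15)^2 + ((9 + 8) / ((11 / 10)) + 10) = 7396 / 275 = 26.89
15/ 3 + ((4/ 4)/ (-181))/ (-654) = 591871/ 118374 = 5.00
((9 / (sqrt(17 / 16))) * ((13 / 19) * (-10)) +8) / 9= 8 / 9-520 * sqrt(17) / 323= -5.75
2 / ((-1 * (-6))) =1 / 3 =0.33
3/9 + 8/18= 7/9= 0.78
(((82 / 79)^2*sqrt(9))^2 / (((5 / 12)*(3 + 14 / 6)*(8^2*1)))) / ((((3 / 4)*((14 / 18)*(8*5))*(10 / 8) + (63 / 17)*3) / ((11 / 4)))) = 128405405601 / 25607341252640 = 0.01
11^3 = 1331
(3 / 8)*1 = 3 / 8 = 0.38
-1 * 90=-90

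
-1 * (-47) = 47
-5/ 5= -1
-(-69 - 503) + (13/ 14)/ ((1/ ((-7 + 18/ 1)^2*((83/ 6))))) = 2126.27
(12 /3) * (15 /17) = 60 /17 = 3.53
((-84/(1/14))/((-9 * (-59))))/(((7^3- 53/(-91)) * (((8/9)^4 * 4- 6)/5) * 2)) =601965/130848017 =0.00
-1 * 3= -3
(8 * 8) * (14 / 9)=896 / 9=99.56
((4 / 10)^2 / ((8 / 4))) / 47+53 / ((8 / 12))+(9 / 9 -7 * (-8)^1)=320779 / 2350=136.50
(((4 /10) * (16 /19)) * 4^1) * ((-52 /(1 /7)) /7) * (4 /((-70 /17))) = 226304 /3325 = 68.06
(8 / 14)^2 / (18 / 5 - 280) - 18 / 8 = -304891 / 135436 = -2.25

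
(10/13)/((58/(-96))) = -480/377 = -1.27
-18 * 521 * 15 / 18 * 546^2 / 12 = -194148045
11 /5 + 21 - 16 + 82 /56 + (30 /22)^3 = 11.20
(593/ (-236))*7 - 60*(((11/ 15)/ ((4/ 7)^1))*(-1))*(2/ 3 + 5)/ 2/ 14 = -355/ 177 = -2.01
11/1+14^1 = 25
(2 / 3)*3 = 2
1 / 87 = 0.01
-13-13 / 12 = -169 / 12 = -14.08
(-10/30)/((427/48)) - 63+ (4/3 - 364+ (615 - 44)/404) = -424.29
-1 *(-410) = 410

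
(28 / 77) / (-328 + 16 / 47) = -47 / 42350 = -0.00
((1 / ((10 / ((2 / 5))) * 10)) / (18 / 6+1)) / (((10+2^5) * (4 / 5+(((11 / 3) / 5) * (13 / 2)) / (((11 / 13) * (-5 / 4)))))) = -1 / 155680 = -0.00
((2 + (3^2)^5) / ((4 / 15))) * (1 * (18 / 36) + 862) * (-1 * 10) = -7639723125 / 4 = -1909930781.25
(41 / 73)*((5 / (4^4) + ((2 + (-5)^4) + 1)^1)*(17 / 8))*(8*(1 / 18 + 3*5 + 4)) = 12812053961 / 112128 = 114262.75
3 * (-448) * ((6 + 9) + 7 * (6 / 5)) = -157248 / 5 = -31449.60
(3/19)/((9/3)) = 1/19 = 0.05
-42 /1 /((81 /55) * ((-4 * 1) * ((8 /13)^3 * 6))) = 845845 /165888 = 5.10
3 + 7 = 10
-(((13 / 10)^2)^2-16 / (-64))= -31061 / 10000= -3.11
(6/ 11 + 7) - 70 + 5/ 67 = -45974/ 737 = -62.38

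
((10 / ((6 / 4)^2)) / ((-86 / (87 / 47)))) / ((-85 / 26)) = 3016 / 103071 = 0.03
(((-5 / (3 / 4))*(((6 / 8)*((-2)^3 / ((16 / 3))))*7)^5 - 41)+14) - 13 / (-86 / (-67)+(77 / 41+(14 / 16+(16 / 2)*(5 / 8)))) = 328432035997573 / 1626841088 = 201883.29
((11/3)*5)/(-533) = -55/1599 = -0.03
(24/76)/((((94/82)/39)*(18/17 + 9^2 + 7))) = 81549/676001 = 0.12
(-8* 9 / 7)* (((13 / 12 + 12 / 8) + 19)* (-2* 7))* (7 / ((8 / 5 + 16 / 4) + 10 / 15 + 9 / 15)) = 326340 / 103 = 3168.35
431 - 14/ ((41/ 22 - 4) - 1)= 30047/ 69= 435.46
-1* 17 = -17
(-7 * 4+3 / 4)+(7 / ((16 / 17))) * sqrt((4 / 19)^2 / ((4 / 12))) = -109 / 4+119 * sqrt(3) / 76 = -24.54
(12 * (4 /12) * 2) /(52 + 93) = 0.06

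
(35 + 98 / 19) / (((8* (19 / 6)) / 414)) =473823 / 722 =656.26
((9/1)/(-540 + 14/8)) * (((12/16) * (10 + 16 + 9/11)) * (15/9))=-13275/23683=-0.56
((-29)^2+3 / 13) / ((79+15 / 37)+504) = 202316 / 140309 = 1.44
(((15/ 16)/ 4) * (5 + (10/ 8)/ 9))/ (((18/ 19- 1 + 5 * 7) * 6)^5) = 2290391575/ 770828686809347653632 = 0.00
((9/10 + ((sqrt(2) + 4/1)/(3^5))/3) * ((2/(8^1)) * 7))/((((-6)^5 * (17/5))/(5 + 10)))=-231035/256981248 - 175 * sqrt(2)/128490624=-0.00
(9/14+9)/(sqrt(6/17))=45 * sqrt(102)/28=16.23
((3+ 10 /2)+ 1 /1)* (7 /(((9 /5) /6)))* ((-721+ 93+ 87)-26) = -119070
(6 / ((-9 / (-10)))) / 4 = 5 / 3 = 1.67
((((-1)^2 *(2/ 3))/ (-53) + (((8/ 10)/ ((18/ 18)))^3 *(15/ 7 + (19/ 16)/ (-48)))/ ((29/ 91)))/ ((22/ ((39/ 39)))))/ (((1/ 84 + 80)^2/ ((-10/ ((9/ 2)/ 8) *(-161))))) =3946591784128/ 57279023684025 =0.07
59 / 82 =0.72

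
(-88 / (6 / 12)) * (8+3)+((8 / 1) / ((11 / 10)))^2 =-227856 / 121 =-1883.11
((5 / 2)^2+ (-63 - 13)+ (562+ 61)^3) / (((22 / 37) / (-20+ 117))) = 3471342491321 / 88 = 39447073765.01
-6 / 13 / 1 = -6 / 13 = -0.46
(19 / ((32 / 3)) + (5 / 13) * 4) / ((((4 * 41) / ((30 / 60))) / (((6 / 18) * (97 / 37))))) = 133957 / 15145728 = 0.01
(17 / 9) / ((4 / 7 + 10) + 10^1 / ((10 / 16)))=0.07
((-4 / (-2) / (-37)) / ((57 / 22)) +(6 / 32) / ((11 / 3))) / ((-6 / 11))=-11237 / 202464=-0.06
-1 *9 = -9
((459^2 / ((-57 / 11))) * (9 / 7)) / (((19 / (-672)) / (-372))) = -248286715776 / 361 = -687774835.94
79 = 79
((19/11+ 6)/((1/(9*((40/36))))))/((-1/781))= -60350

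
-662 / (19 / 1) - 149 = -3493 / 19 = -183.84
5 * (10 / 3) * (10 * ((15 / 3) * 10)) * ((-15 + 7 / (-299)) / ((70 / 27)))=-101070000 / 2093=-48289.54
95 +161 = 256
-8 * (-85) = 680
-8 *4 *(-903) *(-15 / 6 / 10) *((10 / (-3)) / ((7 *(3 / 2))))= 6880 / 3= 2293.33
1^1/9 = 1/9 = 0.11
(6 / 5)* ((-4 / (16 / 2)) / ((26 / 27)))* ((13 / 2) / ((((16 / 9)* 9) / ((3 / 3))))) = -81 / 320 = -0.25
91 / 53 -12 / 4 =-68 / 53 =-1.28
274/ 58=137/ 29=4.72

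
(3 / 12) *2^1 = 1 / 2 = 0.50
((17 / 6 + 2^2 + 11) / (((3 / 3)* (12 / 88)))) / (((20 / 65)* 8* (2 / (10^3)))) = 1912625 / 72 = 26564.24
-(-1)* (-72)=-72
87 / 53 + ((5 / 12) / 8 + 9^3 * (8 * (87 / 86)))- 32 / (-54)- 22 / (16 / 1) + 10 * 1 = 11638548799 / 1969056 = 5910.73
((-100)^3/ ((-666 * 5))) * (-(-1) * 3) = 900.90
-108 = -108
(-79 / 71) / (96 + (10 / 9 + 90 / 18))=-711 / 65249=-0.01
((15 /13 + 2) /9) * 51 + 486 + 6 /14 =137674 /273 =504.30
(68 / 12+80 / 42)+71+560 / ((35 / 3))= 886 / 7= 126.57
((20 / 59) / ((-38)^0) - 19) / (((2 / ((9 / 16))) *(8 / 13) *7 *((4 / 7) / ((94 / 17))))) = -6054399 / 513536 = -11.79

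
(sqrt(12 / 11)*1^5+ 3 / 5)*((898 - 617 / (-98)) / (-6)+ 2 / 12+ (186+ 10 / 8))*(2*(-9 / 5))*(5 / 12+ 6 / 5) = -104663*sqrt(33) / 2695 - 313989 / 2450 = -351.25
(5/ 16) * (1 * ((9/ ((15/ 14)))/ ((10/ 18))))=189/ 40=4.72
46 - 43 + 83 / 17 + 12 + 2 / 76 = 12861 / 646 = 19.91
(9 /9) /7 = 1 /7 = 0.14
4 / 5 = 0.80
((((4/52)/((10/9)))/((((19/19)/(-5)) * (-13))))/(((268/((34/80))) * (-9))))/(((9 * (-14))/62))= 527/228271680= 0.00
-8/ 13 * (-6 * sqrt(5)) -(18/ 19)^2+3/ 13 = -3129/ 4693+48 * sqrt(5)/ 13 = 7.59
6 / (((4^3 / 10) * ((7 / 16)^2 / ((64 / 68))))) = 3840 / 833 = 4.61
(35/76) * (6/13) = 105/494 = 0.21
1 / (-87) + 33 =2870 / 87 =32.99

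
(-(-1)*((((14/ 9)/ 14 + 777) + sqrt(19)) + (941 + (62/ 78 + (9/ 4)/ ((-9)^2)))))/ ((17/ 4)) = 4*sqrt(19)/ 17 + 804461/ 1989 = 405.48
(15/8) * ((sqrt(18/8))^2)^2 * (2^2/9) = 4.22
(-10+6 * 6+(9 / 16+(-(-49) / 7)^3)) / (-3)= -1971 / 16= -123.19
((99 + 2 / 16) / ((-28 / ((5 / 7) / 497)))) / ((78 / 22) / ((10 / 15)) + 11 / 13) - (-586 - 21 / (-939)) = 125993903335829 / 215015169712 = 585.98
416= 416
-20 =-20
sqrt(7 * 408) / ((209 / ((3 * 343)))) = 2058 * sqrt(714) / 209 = 263.12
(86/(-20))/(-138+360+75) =-43/2970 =-0.01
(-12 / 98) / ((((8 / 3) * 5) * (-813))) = 3 / 265580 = 0.00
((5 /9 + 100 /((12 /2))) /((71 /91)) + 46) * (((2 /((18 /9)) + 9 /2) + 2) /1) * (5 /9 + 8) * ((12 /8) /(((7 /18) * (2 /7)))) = 16747115 /284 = 58968.71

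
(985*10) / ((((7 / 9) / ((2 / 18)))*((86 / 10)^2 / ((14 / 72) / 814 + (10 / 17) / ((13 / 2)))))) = 72351574375 / 41910624756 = 1.73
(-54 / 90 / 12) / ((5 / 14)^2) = -49 / 125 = -0.39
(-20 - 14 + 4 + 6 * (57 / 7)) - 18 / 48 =18.48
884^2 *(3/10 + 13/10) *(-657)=-4107332736/5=-821466547.20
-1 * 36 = -36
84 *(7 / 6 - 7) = -490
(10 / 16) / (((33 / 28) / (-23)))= -805 / 66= -12.20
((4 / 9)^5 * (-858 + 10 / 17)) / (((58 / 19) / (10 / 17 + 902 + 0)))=-4396.35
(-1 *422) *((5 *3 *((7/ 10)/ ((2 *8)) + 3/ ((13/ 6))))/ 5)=-1880643/ 1040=-1808.31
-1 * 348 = -348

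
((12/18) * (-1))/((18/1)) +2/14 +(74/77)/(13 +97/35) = 31895/191268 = 0.17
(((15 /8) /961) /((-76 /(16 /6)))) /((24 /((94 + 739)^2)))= -3469445 /1752864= -1.98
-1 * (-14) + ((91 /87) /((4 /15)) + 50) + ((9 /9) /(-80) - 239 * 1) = -396929 /2320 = -171.09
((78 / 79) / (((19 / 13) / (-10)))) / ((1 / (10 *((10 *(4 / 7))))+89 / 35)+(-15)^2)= -2184000 / 73568513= -0.03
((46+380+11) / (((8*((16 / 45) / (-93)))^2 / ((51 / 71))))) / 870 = 26022635505 / 67469312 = 385.70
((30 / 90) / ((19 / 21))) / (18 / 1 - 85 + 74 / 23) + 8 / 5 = 1.59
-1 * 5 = -5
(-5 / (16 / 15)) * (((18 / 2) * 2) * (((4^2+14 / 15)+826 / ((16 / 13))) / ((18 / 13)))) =-5366855 / 128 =-41928.55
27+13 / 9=256 / 9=28.44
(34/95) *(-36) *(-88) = 107712/95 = 1133.81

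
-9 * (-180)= 1620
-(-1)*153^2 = 23409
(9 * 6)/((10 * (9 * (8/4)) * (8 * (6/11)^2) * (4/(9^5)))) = 2381643/1280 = 1860.66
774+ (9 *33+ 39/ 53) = 56802/ 53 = 1071.74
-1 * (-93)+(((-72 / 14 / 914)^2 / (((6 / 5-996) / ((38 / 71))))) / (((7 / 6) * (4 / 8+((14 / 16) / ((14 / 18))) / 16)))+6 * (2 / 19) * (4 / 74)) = 20130748777709699607 / 216380233240434347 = 93.03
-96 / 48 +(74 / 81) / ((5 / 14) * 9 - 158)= -352090 / 175527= -2.01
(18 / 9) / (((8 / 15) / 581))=8715 / 4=2178.75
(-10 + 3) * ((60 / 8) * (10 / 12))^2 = -4375 / 16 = -273.44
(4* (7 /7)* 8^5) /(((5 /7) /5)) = 917504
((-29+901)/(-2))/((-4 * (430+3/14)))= 1526/6023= 0.25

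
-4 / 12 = -1 / 3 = -0.33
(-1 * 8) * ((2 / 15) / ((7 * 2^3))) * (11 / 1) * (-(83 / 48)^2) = 75779 / 120960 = 0.63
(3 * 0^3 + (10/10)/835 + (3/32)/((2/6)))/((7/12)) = 22641/46760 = 0.48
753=753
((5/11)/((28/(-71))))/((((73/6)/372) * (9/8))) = -176080/5621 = -31.33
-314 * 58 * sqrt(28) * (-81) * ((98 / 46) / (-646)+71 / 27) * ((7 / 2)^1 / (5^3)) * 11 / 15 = 147748155478 * sqrt(7) / 928625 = 420950.20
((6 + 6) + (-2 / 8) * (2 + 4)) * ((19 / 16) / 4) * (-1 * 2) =-399 / 64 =-6.23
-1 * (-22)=22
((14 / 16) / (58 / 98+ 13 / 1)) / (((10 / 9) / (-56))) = -2401 / 740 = -3.24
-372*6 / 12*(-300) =55800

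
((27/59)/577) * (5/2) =135/68086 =0.00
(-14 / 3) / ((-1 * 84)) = 1 / 18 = 0.06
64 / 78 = 32 / 39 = 0.82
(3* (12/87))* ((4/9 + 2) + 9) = 412/87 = 4.74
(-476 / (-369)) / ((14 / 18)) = 68 / 41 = 1.66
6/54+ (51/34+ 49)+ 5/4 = 1867/36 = 51.86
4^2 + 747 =763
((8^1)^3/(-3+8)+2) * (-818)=-426996/5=-85399.20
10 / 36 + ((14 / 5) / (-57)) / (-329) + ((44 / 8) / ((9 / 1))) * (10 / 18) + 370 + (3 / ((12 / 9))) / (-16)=8575263671 / 23146560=370.48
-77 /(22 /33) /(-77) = 3 /2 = 1.50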